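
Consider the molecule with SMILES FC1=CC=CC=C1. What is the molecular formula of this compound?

C6H5F

Walk through each heavy atom and fill implicit hydrogens from standard valence (C 4, N 3, O 2, S 2, halogen 1):
  atom 1: F (halogen, monovalent) → 0 H
  atom 2: C, bond orders sum to 4 (valence 4) → 0 H
  atom 3: C, bond orders sum to 3 (valence 4) → 1 H
  atom 4: C, bond orders sum to 3 (valence 4) → 1 H
  atom 5: C, bond orders sum to 3 (valence 4) → 1 H
  atom 6: C, bond orders sum to 3 (valence 4) → 1 H
  atom 7: C, bond orders sum to 3 (valence 4) → 1 H
Totals → C:6, H:5, F:1.
In Hill order: C6H5F.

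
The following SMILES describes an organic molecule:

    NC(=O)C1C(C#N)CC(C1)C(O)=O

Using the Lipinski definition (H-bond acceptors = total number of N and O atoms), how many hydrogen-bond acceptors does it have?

5

N atoms: 2; O atoms: 3.
Lipinski HBA = 2 + 3 = 5.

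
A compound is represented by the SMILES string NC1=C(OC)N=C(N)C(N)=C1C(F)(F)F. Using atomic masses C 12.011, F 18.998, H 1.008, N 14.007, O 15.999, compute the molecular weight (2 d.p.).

First, the molecular formula is C7H9F3N4O (counting implicit H from valence).
  C: 7 × 12.011 = 84.077
  F: 3 × 18.998 = 56.994
  H: 9 × 1.008 = 9.072
  N: 4 × 14.007 = 56.028
  O: 1 × 15.999 = 15.999
Sum: 7×12.011 + 3×18.998 + 9×1.008 + 4×14.007 + 1×15.999 = 222.170 → 222.17 g/mol.

222.17 g/mol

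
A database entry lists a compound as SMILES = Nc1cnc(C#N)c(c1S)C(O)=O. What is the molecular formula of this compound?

C7H5N3O2S

Walk through each heavy atom and fill implicit hydrogens from standard valence (C 4, N 3, O 2, S 2, halogen 1); for lowercase aromatic atoms, an aromatic c carries 1 H when it has two neighbours and 0 H with three, and aromatic n carries 0 H:
  atom 1: N, bond orders sum to 1 (valence 3) → 2 H
  atom 2: aromatic c, 3 neighbours → 0 H
  atom 3: aromatic c, 2 neighbours → 1 H
  atom 4: aromatic n, 2 neighbours → 0 H
  atom 5: aromatic c, 3 neighbours → 0 H
  atom 6: C, bond orders sum to 4 (valence 4) → 0 H
  atom 7: N, bond orders sum to 3 (valence 3) → 0 H
  atom 8: aromatic c, 3 neighbours → 0 H
  atom 9: aromatic c, 3 neighbours → 0 H
  atom 10: S, bond orders sum to 1 (valence 2) → 1 H
  atom 11: C, bond orders sum to 4 (valence 4) → 0 H
  atom 12: O, bond orders sum to 1 (valence 2) → 1 H
  atom 13: O, bond orders sum to 2 (valence 2) → 0 H
Totals → C:7, H:5, N:3, O:2, S:1.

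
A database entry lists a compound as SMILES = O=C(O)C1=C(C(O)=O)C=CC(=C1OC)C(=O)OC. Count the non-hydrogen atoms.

18

Every atom symbol written in the SMILES (organic subset) is one heavy atom; implicit H are not written.
Heavy atoms by element → C:11, O:7.
Total: 18.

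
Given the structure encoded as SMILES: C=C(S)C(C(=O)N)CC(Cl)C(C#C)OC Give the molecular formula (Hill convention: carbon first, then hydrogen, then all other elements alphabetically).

C10H14ClNO2S

Walk through each heavy atom and fill implicit hydrogens from standard valence (C 4, N 3, O 2, S 2, halogen 1):
  atom 1: C, bond orders sum to 2 (valence 4) → 2 H
  atom 2: C, bond orders sum to 4 (valence 4) → 0 H
  atom 3: S, bond orders sum to 1 (valence 2) → 1 H
  atom 4: C, bond orders sum to 3 (valence 4) → 1 H
  atom 5: C, bond orders sum to 4 (valence 4) → 0 H
  atom 6: O, bond orders sum to 2 (valence 2) → 0 H
  atom 7: N, bond orders sum to 1 (valence 3) → 2 H
  atom 8: C, bond orders sum to 2 (valence 4) → 2 H
  atom 9: C, bond orders sum to 3 (valence 4) → 1 H
  atom 10: Cl (halogen, monovalent) → 0 H
  atom 11: C, bond orders sum to 3 (valence 4) → 1 H
  atom 12: C, bond orders sum to 4 (valence 4) → 0 H
  atom 13: C, bond orders sum to 3 (valence 4) → 1 H
  atom 14: O, bond orders sum to 2 (valence 2) → 0 H
  atom 15: C, bond orders sum to 1 (valence 4) → 3 H
Totals → C:10, H:14, Cl:1, N:1, O:2, S:1.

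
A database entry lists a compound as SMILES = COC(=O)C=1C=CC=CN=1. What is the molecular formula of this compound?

Walk through each heavy atom and fill implicit hydrogens from standard valence (C 4, N 3, O 2, S 2, halogen 1):
  atom 1: C, bond orders sum to 1 (valence 4) → 3 H
  atom 2: O, bond orders sum to 2 (valence 2) → 0 H
  atom 3: C, bond orders sum to 4 (valence 4) → 0 H
  atom 4: O, bond orders sum to 2 (valence 2) → 0 H
  atom 5: C, bond orders sum to 4 (valence 4) → 0 H
  atom 6: C, bond orders sum to 3 (valence 4) → 1 H
  atom 7: C, bond orders sum to 3 (valence 4) → 1 H
  atom 8: C, bond orders sum to 3 (valence 4) → 1 H
  atom 9: C, bond orders sum to 3 (valence 4) → 1 H
  atom 10: N, bond orders sum to 3 (valence 3) → 0 H
Totals → C:7, H:7, N:1, O:2.
In Hill order: C7H7NO2.

C7H7NO2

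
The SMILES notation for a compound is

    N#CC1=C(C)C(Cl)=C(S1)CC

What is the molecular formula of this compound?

Walk through each heavy atom and fill implicit hydrogens from standard valence (C 4, N 3, O 2, S 2, halogen 1):
  atom 1: N, bond orders sum to 3 (valence 3) → 0 H
  atom 2: C, bond orders sum to 4 (valence 4) → 0 H
  atom 3: C, bond orders sum to 4 (valence 4) → 0 H
  atom 4: C, bond orders sum to 4 (valence 4) → 0 H
  atom 5: C, bond orders sum to 1 (valence 4) → 3 H
  atom 6: C, bond orders sum to 4 (valence 4) → 0 H
  atom 7: Cl (halogen, monovalent) → 0 H
  atom 8: C, bond orders sum to 4 (valence 4) → 0 H
  atom 9: S, bond orders sum to 2 (valence 2) → 0 H
  atom 10: C, bond orders sum to 2 (valence 4) → 2 H
  atom 11: C, bond orders sum to 1 (valence 4) → 3 H
Totals → C:8, H:8, Cl:1, N:1, S:1.

C8H8ClNS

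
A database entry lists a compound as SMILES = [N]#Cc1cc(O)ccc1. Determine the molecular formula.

Walk through each heavy atom and fill implicit hydrogens from standard valence (C 4, N 3, O 2, S 2, halogen 1); for lowercase aromatic atoms, an aromatic c carries 1 H when it has two neighbours and 0 H with three, and aromatic n carries 0 H:
  atom 1: N with explicit H count 0
  atom 2: C, bond orders sum to 4 (valence 4) → 0 H
  atom 3: aromatic c, 3 neighbours → 0 H
  atom 4: aromatic c, 2 neighbours → 1 H
  atom 5: aromatic c, 3 neighbours → 0 H
  atom 6: O, bond orders sum to 1 (valence 2) → 1 H
  atom 7: aromatic c, 2 neighbours → 1 H
  atom 8: aromatic c, 2 neighbours → 1 H
  atom 9: aromatic c, 2 neighbours → 1 H
Totals → C:7, H:5, N:1, O:1.

C7H5NO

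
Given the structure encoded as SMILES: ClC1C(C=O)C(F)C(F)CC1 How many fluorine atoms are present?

Scan the SMILES for F atoms (remember two-letter symbols like Cl and Br are single atoms).
Fluorine count: 2.

2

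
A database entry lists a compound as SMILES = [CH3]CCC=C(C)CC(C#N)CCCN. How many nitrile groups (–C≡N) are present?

1

The nitrile motif appears at heavy-atom position 9 in the SMILES.
Other groups present: 1 alkene, 1 primary amine.
Nitrile count: 1.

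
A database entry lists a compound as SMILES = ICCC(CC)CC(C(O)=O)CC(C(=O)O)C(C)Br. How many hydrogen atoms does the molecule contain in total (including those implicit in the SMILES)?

Walk through each heavy atom and fill implicit hydrogens from standard valence (C 4, N 3, O 2, S 2, halogen 1):
  atom 1: I (halogen, monovalent) → 0 H
  atom 2: C, bond orders sum to 2 (valence 4) → 2 H
  atom 3: C, bond orders sum to 2 (valence 4) → 2 H
  atom 4: C, bond orders sum to 3 (valence 4) → 1 H
  atom 5: C, bond orders sum to 2 (valence 4) → 2 H
  atom 6: C, bond orders sum to 1 (valence 4) → 3 H
  atom 7: C, bond orders sum to 2 (valence 4) → 2 H
  atom 8: C, bond orders sum to 3 (valence 4) → 1 H
  atom 9: C, bond orders sum to 4 (valence 4) → 0 H
  atom 10: O, bond orders sum to 1 (valence 2) → 1 H
  atom 11: O, bond orders sum to 2 (valence 2) → 0 H
  atom 12: C, bond orders sum to 2 (valence 4) → 2 H
  atom 13: C, bond orders sum to 3 (valence 4) → 1 H
  atom 14: C, bond orders sum to 4 (valence 4) → 0 H
  atom 15: O, bond orders sum to 2 (valence 2) → 0 H
  atom 16: O, bond orders sum to 1 (valence 2) → 1 H
  atom 17: C, bond orders sum to 3 (valence 4) → 1 H
  atom 18: C, bond orders sum to 1 (valence 4) → 3 H
  atom 19: Br (halogen, monovalent) → 0 H
Total hydrogens: 22.

22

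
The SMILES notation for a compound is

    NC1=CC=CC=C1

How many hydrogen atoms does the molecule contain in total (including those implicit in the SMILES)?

Walk through each heavy atom and fill implicit hydrogens from standard valence (C 4, N 3, O 2, S 2, halogen 1):
  atom 1: N, bond orders sum to 1 (valence 3) → 2 H
  atom 2: C, bond orders sum to 4 (valence 4) → 0 H
  atom 3: C, bond orders sum to 3 (valence 4) → 1 H
  atom 4: C, bond orders sum to 3 (valence 4) → 1 H
  atom 5: C, bond orders sum to 3 (valence 4) → 1 H
  atom 6: C, bond orders sum to 3 (valence 4) → 1 H
  atom 7: C, bond orders sum to 3 (valence 4) → 1 H
Total hydrogens: 7.

7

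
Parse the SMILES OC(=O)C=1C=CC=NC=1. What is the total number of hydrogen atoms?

Walk through each heavy atom and fill implicit hydrogens from standard valence (C 4, N 3, O 2, S 2, halogen 1):
  atom 1: O, bond orders sum to 1 (valence 2) → 1 H
  atom 2: C, bond orders sum to 4 (valence 4) → 0 H
  atom 3: O, bond orders sum to 2 (valence 2) → 0 H
  atom 4: C, bond orders sum to 4 (valence 4) → 0 H
  atom 5: C, bond orders sum to 3 (valence 4) → 1 H
  atom 6: C, bond orders sum to 3 (valence 4) → 1 H
  atom 7: C, bond orders sum to 3 (valence 4) → 1 H
  atom 8: N, bond orders sum to 3 (valence 3) → 0 H
  atom 9: C, bond orders sum to 3 (valence 4) → 1 H
Total hydrogens: 5.

5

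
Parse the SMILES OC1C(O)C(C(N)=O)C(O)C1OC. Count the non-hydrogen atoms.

Every atom symbol written in the SMILES (organic subset) is one heavy atom; implicit H are not written.
Heavy atoms by element → C:7, N:1, O:5.
Total: 13.

13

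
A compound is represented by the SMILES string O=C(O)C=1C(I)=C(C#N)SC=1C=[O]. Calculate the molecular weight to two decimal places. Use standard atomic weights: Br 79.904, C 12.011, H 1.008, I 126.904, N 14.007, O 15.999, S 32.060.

307.06 g/mol

First, the molecular formula is C7H2INO3S (counting implicit H from valence).
  C: 7 × 12.011 = 84.077
  H: 2 × 1.008 = 2.016
  I: 1 × 126.904 = 126.904
  N: 1 × 14.007 = 14.007
  O: 3 × 15.999 = 47.997
  S: 1 × 32.060 = 32.060
Sum: 7×12.011 + 2×1.008 + 1×126.904 + 1×14.007 + 3×15.999 + 1×32.060 = 307.061 → 307.06 g/mol.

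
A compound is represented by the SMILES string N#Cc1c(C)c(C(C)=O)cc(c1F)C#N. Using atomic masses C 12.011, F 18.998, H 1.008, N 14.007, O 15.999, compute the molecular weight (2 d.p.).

202.19 g/mol

First, the molecular formula is C11H7FN2O (counting implicit H from valence).
  C: 11 × 12.011 = 132.121
  F: 1 × 18.998 = 18.998
  H: 7 × 1.008 = 7.056
  N: 2 × 14.007 = 28.014
  O: 1 × 15.999 = 15.999
Sum: 11×12.011 + 1×18.998 + 7×1.008 + 2×14.007 + 1×15.999 = 202.188 → 202.19 g/mol.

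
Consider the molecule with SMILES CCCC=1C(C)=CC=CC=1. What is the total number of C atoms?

10

Count every carbon token in the SMILES (each C, including those in ring-closure positions and inside branches).
Carbon count: 10.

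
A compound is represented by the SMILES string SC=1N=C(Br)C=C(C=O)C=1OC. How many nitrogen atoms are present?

Scan the SMILES for N atoms (remember two-letter symbols like Cl and Br are single atoms).
Nitrogen count: 1.

1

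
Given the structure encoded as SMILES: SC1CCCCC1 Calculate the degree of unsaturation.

Degree of unsaturation = (number of rings) + (number of π bonds).
Ring closures in the SMILES: 1.
π bonds: none → 0 DoU from unsaturation.
Total DoU = 1 + 0 = 1.

1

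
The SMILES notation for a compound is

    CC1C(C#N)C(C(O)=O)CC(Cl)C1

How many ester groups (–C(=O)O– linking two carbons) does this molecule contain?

Scan the SMILES for the ester motif — none present.
Groups that are present: 1 carboxylic acid, 1 nitrile.

0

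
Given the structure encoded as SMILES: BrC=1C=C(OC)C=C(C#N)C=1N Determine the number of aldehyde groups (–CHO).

Scan the SMILES for the aldehyde motif — none present.
Groups that are present: 1 ether, 1 nitrile, 1 primary amine.

0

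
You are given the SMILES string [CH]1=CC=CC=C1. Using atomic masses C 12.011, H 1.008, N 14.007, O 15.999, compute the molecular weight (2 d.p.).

78.11 g/mol

First, the molecular formula is C6H6 (counting implicit H from valence).
  C: 6 × 12.011 = 72.066
  H: 6 × 1.008 = 6.048
Sum: 6×12.011 + 6×1.008 = 78.114 → 78.11 g/mol.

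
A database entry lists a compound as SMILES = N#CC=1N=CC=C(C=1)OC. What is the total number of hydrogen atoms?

Walk through each heavy atom and fill implicit hydrogens from standard valence (C 4, N 3, O 2, S 2, halogen 1):
  atom 1: N, bond orders sum to 3 (valence 3) → 0 H
  atom 2: C, bond orders sum to 4 (valence 4) → 0 H
  atom 3: C, bond orders sum to 4 (valence 4) → 0 H
  atom 4: N, bond orders sum to 3 (valence 3) → 0 H
  atom 5: C, bond orders sum to 3 (valence 4) → 1 H
  atom 6: C, bond orders sum to 3 (valence 4) → 1 H
  atom 7: C, bond orders sum to 4 (valence 4) → 0 H
  atom 8: C, bond orders sum to 3 (valence 4) → 1 H
  atom 9: O, bond orders sum to 2 (valence 2) → 0 H
  atom 10: C, bond orders sum to 1 (valence 4) → 3 H
Total hydrogens: 6.

6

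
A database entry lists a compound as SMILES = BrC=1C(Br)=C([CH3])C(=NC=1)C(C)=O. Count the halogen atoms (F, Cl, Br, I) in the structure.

2

Halogen atoms appear at heavy-atom positions 1, 4 (2×Br).
Other groups present: 1 ketone.
Halogen count: 2.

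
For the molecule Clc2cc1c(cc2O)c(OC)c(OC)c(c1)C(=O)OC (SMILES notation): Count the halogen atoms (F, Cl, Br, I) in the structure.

1

Halogen atoms appear at heavy-atom position 1 (1×Cl).
Other groups present: 1 ester, 2 ether, 1 hydroxyl.
Halogen count: 1.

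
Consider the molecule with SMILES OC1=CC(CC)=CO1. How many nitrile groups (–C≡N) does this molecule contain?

0

Scan the SMILES for the nitrile motif — none present.
Groups that are present: 1 hydroxyl.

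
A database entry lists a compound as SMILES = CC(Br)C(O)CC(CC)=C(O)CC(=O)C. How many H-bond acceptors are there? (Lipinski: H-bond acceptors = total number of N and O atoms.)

N atoms: 0; O atoms: 3.
Lipinski HBA = 0 + 3 = 3.

3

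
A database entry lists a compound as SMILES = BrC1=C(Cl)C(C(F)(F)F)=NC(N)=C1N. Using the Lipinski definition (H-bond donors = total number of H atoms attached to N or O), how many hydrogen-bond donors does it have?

4

Donors: find every N or O and count the H atoms it carries.
  atom 10 (N): bond orders sum to 3 → 0 H
  atom 12 (N): bond orders sum to 1 → 2 H
  atom 14 (N): bond orders sum to 1 → 2 H
Lipinski HBD = 4.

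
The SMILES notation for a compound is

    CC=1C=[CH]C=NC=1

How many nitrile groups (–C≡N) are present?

Scan the SMILES for the nitrile motif — none present.

0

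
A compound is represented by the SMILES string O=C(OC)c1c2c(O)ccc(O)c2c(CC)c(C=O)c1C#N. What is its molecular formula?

Walk through each heavy atom and fill implicit hydrogens from standard valence (C 4, N 3, O 2, S 2, halogen 1); for lowercase aromatic atoms, an aromatic c carries 1 H when it has two neighbours and 0 H with three, and aromatic n carries 0 H:
  atom 1: O, bond orders sum to 2 (valence 2) → 0 H
  atom 2: C, bond orders sum to 4 (valence 4) → 0 H
  atom 3: O, bond orders sum to 2 (valence 2) → 0 H
  atom 4: C, bond orders sum to 1 (valence 4) → 3 H
  atom 5: aromatic c, 3 neighbours → 0 H
  atom 6: aromatic c, 3 neighbours → 0 H
  atom 7: aromatic c, 3 neighbours → 0 H
  atom 8: O, bond orders sum to 1 (valence 2) → 1 H
  atom 9: aromatic c, 2 neighbours → 1 H
  atom 10: aromatic c, 2 neighbours → 1 H
  atom 11: aromatic c, 3 neighbours → 0 H
  atom 12: O, bond orders sum to 1 (valence 2) → 1 H
  atom 13: aromatic c, 3 neighbours → 0 H
  atom 14: aromatic c, 3 neighbours → 0 H
  atom 15: C, bond orders sum to 2 (valence 4) → 2 H
  atom 16: C, bond orders sum to 1 (valence 4) → 3 H
  atom 17: aromatic c, 3 neighbours → 0 H
  atom 18: C, bond orders sum to 3 (valence 4) → 1 H
  atom 19: O, bond orders sum to 2 (valence 2) → 0 H
  atom 20: aromatic c, 3 neighbours → 0 H
  atom 21: C, bond orders sum to 4 (valence 4) → 0 H
  atom 22: N, bond orders sum to 3 (valence 3) → 0 H
Totals → C:16, H:13, N:1, O:5.
In Hill order: C16H13NO5.

C16H13NO5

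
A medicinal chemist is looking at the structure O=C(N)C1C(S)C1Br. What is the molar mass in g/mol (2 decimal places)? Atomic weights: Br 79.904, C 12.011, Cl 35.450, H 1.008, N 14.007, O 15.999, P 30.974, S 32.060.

196.06 g/mol

First, the molecular formula is C4H6BrNOS (counting implicit H from valence).
  Br: 1 × 79.904 = 79.904
  C: 4 × 12.011 = 48.044
  H: 6 × 1.008 = 6.048
  N: 1 × 14.007 = 14.007
  O: 1 × 15.999 = 15.999
  S: 1 × 32.060 = 32.060
Sum: 1×79.904 + 4×12.011 + 6×1.008 + 1×14.007 + 1×15.999 + 1×32.060 = 196.062 → 196.06 g/mol.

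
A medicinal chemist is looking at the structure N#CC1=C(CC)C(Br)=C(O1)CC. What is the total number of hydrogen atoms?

10

Walk through each heavy atom and fill implicit hydrogens from standard valence (C 4, N 3, O 2, S 2, halogen 1):
  atom 1: N, bond orders sum to 3 (valence 3) → 0 H
  atom 2: C, bond orders sum to 4 (valence 4) → 0 H
  atom 3: C, bond orders sum to 4 (valence 4) → 0 H
  atom 4: C, bond orders sum to 4 (valence 4) → 0 H
  atom 5: C, bond orders sum to 2 (valence 4) → 2 H
  atom 6: C, bond orders sum to 1 (valence 4) → 3 H
  atom 7: C, bond orders sum to 4 (valence 4) → 0 H
  atom 8: Br (halogen, monovalent) → 0 H
  atom 9: C, bond orders sum to 4 (valence 4) → 0 H
  atom 10: O, bond orders sum to 2 (valence 2) → 0 H
  atom 11: C, bond orders sum to 2 (valence 4) → 2 H
  atom 12: C, bond orders sum to 1 (valence 4) → 3 H
Total hydrogens: 10.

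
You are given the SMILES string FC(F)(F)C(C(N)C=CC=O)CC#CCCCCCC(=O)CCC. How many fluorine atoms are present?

Scan the SMILES for F atoms (remember two-letter symbols like Cl and Br are single atoms).
Fluorine count: 3.

3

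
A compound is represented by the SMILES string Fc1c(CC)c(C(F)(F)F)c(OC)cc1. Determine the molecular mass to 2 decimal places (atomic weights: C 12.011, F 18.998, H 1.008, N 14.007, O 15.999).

First, the molecular formula is C10H10F4O (counting implicit H from valence).
  C: 10 × 12.011 = 120.110
  F: 4 × 18.998 = 75.992
  H: 10 × 1.008 = 10.080
  O: 1 × 15.999 = 15.999
Sum: 10×12.011 + 4×18.998 + 10×1.008 + 1×15.999 = 222.181 → 222.18 g/mol.

222.18 g/mol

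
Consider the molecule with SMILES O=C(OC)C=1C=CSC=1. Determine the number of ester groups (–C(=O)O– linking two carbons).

1

The ester motif appears at heavy-atom position 2 in the SMILES.
Ester count: 1.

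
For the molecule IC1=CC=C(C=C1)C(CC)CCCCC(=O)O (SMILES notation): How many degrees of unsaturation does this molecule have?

5

Degree of unsaturation = (number of rings) + (number of π bonds).
Ring closures in the SMILES: 1.
π bonds: 4 double bonds (each 1 DoU) → 4 DoU from unsaturation.
Total DoU = 1 + 4 = 5.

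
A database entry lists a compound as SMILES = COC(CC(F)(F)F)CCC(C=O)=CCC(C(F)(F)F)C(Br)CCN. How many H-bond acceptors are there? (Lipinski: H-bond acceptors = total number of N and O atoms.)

3

N atoms: 1; O atoms: 2.
Lipinski HBA = 1 + 2 = 3.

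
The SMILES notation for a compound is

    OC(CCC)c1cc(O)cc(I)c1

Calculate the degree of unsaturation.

Molecular formula: C10H13IO2.
DoU = (2C + 2 + N − H − X) / 2, where X is the halogen count and O/S are ignored.
    = (2·10 + 2 + 0 − 13 − 1) / 2 = 8 / 2 = 4.

4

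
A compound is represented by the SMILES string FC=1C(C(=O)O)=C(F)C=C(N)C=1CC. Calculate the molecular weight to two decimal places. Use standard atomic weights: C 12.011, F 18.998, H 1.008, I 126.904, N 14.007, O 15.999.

201.17 g/mol

First, the molecular formula is C9H9F2NO2 (counting implicit H from valence).
  C: 9 × 12.011 = 108.099
  F: 2 × 18.998 = 37.996
  H: 9 × 1.008 = 9.072
  N: 1 × 14.007 = 14.007
  O: 2 × 15.999 = 31.998
Sum: 9×12.011 + 2×18.998 + 9×1.008 + 1×14.007 + 2×15.999 = 201.172 → 201.17 g/mol.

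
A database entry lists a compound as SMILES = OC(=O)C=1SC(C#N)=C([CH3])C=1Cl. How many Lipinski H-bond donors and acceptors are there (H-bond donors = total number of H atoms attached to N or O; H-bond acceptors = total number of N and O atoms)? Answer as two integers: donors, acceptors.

1, 3

Donors: find every N or O and count the H atoms it carries.
  atom 1 (O): bond orders sum to 1 → 1 H
  atom 3 (O): bond orders sum to 2 → 0 H
  atom 8 (N): bond orders sum to 3 → 0 H
Lipinski HBD = 1.
Acceptors: N atoms = 1, O atoms = 2 → HBA = 3.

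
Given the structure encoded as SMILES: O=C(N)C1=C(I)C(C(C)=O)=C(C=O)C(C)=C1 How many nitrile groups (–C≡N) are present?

0

Scan the SMILES for the nitrile motif — none present.
Groups that are present: 1 aldehyde, 1 amide, 1 ketone.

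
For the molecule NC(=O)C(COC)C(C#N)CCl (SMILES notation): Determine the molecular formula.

C7H11ClN2O2

Walk through each heavy atom and fill implicit hydrogens from standard valence (C 4, N 3, O 2, S 2, halogen 1):
  atom 1: N, bond orders sum to 1 (valence 3) → 2 H
  atom 2: C, bond orders sum to 4 (valence 4) → 0 H
  atom 3: O, bond orders sum to 2 (valence 2) → 0 H
  atom 4: C, bond orders sum to 3 (valence 4) → 1 H
  atom 5: C, bond orders sum to 2 (valence 4) → 2 H
  atom 6: O, bond orders sum to 2 (valence 2) → 0 H
  atom 7: C, bond orders sum to 1 (valence 4) → 3 H
  atom 8: C, bond orders sum to 3 (valence 4) → 1 H
  atom 9: C, bond orders sum to 4 (valence 4) → 0 H
  atom 10: N, bond orders sum to 3 (valence 3) → 0 H
  atom 11: C, bond orders sum to 2 (valence 4) → 2 H
  atom 12: Cl (halogen, monovalent) → 0 H
Totals → C:7, H:11, Cl:1, N:2, O:2.
In Hill order: C7H11ClN2O2.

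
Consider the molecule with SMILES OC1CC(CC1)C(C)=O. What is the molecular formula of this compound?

Walk through each heavy atom and fill implicit hydrogens from standard valence (C 4, N 3, O 2, S 2, halogen 1):
  atom 1: O, bond orders sum to 1 (valence 2) → 1 H
  atom 2: C, bond orders sum to 3 (valence 4) → 1 H
  atom 3: C, bond orders sum to 2 (valence 4) → 2 H
  atom 4: C, bond orders sum to 3 (valence 4) → 1 H
  atom 5: C, bond orders sum to 2 (valence 4) → 2 H
  atom 6: C, bond orders sum to 2 (valence 4) → 2 H
  atom 7: C, bond orders sum to 4 (valence 4) → 0 H
  atom 8: C, bond orders sum to 1 (valence 4) → 3 H
  atom 9: O, bond orders sum to 2 (valence 2) → 0 H
Totals → C:7, H:12, O:2.
In Hill order: C7H12O2.

C7H12O2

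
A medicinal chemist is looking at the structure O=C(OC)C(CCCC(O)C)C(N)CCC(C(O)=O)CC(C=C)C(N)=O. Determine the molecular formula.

Walk through each heavy atom and fill implicit hydrogens from standard valence (C 4, N 3, O 2, S 2, halogen 1):
  atom 1: O, bond orders sum to 2 (valence 2) → 0 H
  atom 2: C, bond orders sum to 4 (valence 4) → 0 H
  atom 3: O, bond orders sum to 2 (valence 2) → 0 H
  atom 4: C, bond orders sum to 1 (valence 4) → 3 H
  atom 5: C, bond orders sum to 3 (valence 4) → 1 H
  atom 6: C, bond orders sum to 2 (valence 4) → 2 H
  atom 7: C, bond orders sum to 2 (valence 4) → 2 H
  atom 8: C, bond orders sum to 2 (valence 4) → 2 H
  atom 9: C, bond orders sum to 3 (valence 4) → 1 H
  atom 10: O, bond orders sum to 1 (valence 2) → 1 H
  atom 11: C, bond orders sum to 1 (valence 4) → 3 H
  atom 12: C, bond orders sum to 3 (valence 4) → 1 H
  atom 13: N, bond orders sum to 1 (valence 3) → 2 H
  atom 14: C, bond orders sum to 2 (valence 4) → 2 H
  atom 15: C, bond orders sum to 2 (valence 4) → 2 H
  atom 16: C, bond orders sum to 3 (valence 4) → 1 H
  atom 17: C, bond orders sum to 4 (valence 4) → 0 H
  atom 18: O, bond orders sum to 1 (valence 2) → 1 H
  atom 19: O, bond orders sum to 2 (valence 2) → 0 H
  atom 20: C, bond orders sum to 2 (valence 4) → 2 H
  atom 21: C, bond orders sum to 3 (valence 4) → 1 H
  atom 22: C, bond orders sum to 3 (valence 4) → 1 H
  atom 23: C, bond orders sum to 2 (valence 4) → 2 H
  atom 24: C, bond orders sum to 4 (valence 4) → 0 H
  atom 25: N, bond orders sum to 1 (valence 3) → 2 H
  atom 26: O, bond orders sum to 2 (valence 2) → 0 H
Totals → C:18, H:32, N:2, O:6.
In Hill order: C18H32N2O6.

C18H32N2O6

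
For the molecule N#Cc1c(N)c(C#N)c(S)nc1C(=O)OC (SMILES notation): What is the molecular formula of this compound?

Walk through each heavy atom and fill implicit hydrogens from standard valence (C 4, N 3, O 2, S 2, halogen 1); for lowercase aromatic atoms, an aromatic c carries 1 H when it has two neighbours and 0 H with three, and aromatic n carries 0 H:
  atom 1: N, bond orders sum to 3 (valence 3) → 0 H
  atom 2: C, bond orders sum to 4 (valence 4) → 0 H
  atom 3: aromatic c, 3 neighbours → 0 H
  atom 4: aromatic c, 3 neighbours → 0 H
  atom 5: N, bond orders sum to 1 (valence 3) → 2 H
  atom 6: aromatic c, 3 neighbours → 0 H
  atom 7: C, bond orders sum to 4 (valence 4) → 0 H
  atom 8: N, bond orders sum to 3 (valence 3) → 0 H
  atom 9: aromatic c, 3 neighbours → 0 H
  atom 10: S, bond orders sum to 1 (valence 2) → 1 H
  atom 11: aromatic n, 2 neighbours → 0 H
  atom 12: aromatic c, 3 neighbours → 0 H
  atom 13: C, bond orders sum to 4 (valence 4) → 0 H
  atom 14: O, bond orders sum to 2 (valence 2) → 0 H
  atom 15: O, bond orders sum to 2 (valence 2) → 0 H
  atom 16: C, bond orders sum to 1 (valence 4) → 3 H
Totals → C:9, H:6, N:4, O:2, S:1.
In Hill order: C9H6N4O2S.

C9H6N4O2S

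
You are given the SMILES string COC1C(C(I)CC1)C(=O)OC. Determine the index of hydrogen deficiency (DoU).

Molecular formula: C8H13IO3.
DoU = (2C + 2 + N − H − X) / 2, where X is the halogen count and O/S are ignored.
    = (2·8 + 2 + 0 − 13 − 1) / 2 = 4 / 2 = 2.

2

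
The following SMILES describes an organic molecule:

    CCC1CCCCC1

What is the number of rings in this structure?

In SMILES, each pair of matching ring-closure digits denotes one ring-closing bond; the number of such bonds equals the number of independent rings.
Ring-closure bonds here: 1.

1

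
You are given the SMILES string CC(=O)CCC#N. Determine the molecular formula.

C5H7NO

Walk through each heavy atom and fill implicit hydrogens from standard valence (C 4, N 3, O 2, S 2, halogen 1):
  atom 1: C, bond orders sum to 1 (valence 4) → 3 H
  atom 2: C, bond orders sum to 4 (valence 4) → 0 H
  atom 3: O, bond orders sum to 2 (valence 2) → 0 H
  atom 4: C, bond orders sum to 2 (valence 4) → 2 H
  atom 5: C, bond orders sum to 2 (valence 4) → 2 H
  atom 6: C, bond orders sum to 4 (valence 4) → 0 H
  atom 7: N, bond orders sum to 3 (valence 3) → 0 H
Totals → C:5, H:7, N:1, O:1.
In Hill order: C5H7NO.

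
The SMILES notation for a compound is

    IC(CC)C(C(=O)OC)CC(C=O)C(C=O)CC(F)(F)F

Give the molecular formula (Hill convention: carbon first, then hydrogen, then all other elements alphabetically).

Walk through each heavy atom and fill implicit hydrogens from standard valence (C 4, N 3, O 2, S 2, halogen 1):
  atom 1: I (halogen, monovalent) → 0 H
  atom 2: C, bond orders sum to 3 (valence 4) → 1 H
  atom 3: C, bond orders sum to 2 (valence 4) → 2 H
  atom 4: C, bond orders sum to 1 (valence 4) → 3 H
  atom 5: C, bond orders sum to 3 (valence 4) → 1 H
  atom 6: C, bond orders sum to 4 (valence 4) → 0 H
  atom 7: O, bond orders sum to 2 (valence 2) → 0 H
  atom 8: O, bond orders sum to 2 (valence 2) → 0 H
  atom 9: C, bond orders sum to 1 (valence 4) → 3 H
  atom 10: C, bond orders sum to 2 (valence 4) → 2 H
  atom 11: C, bond orders sum to 3 (valence 4) → 1 H
  atom 12: C, bond orders sum to 3 (valence 4) → 1 H
  atom 13: O, bond orders sum to 2 (valence 2) → 0 H
  atom 14: C, bond orders sum to 3 (valence 4) → 1 H
  atom 15: C, bond orders sum to 3 (valence 4) → 1 H
  atom 16: O, bond orders sum to 2 (valence 2) → 0 H
  atom 17: C, bond orders sum to 2 (valence 4) → 2 H
  atom 18: C, bond orders sum to 4 (valence 4) → 0 H
  atom 19: F (halogen, monovalent) → 0 H
  atom 20: F (halogen, monovalent) → 0 H
  atom 21: F (halogen, monovalent) → 0 H
Totals → C:13, H:18, F:3, I:1, O:4.

C13H18F3IO4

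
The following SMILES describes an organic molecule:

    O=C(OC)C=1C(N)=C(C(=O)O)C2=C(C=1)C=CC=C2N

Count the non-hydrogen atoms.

Every atom symbol written in the SMILES (organic subset) is one heavy atom; implicit H are not written.
Heavy atoms by element → C:13, N:2, O:4.
Total: 19.

19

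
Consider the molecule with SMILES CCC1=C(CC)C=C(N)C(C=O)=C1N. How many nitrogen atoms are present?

2

Scan the SMILES for N atoms (remember two-letter symbols like Cl and Br are single atoms).
Nitrogen count: 2.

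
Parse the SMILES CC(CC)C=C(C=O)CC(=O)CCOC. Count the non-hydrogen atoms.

15

Every atom symbol written in the SMILES (organic subset) is one heavy atom; implicit H are not written.
Heavy atoms by element → C:12, O:3.
Total: 15.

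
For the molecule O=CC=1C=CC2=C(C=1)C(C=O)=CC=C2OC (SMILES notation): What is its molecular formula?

Walk through each heavy atom and fill implicit hydrogens from standard valence (C 4, N 3, O 2, S 2, halogen 1):
  atom 1: O, bond orders sum to 2 (valence 2) → 0 H
  atom 2: C, bond orders sum to 3 (valence 4) → 1 H
  atom 3: C, bond orders sum to 4 (valence 4) → 0 H
  atom 4: C, bond orders sum to 3 (valence 4) → 1 H
  atom 5: C, bond orders sum to 3 (valence 4) → 1 H
  atom 6: C, bond orders sum to 4 (valence 4) → 0 H
  atom 7: C, bond orders sum to 4 (valence 4) → 0 H
  atom 8: C, bond orders sum to 3 (valence 4) → 1 H
  atom 9: C, bond orders sum to 4 (valence 4) → 0 H
  atom 10: C, bond orders sum to 3 (valence 4) → 1 H
  atom 11: O, bond orders sum to 2 (valence 2) → 0 H
  atom 12: C, bond orders sum to 3 (valence 4) → 1 H
  atom 13: C, bond orders sum to 3 (valence 4) → 1 H
  atom 14: C, bond orders sum to 4 (valence 4) → 0 H
  atom 15: O, bond orders sum to 2 (valence 2) → 0 H
  atom 16: C, bond orders sum to 1 (valence 4) → 3 H
Totals → C:13, H:10, O:3.
In Hill order: C13H10O3.

C13H10O3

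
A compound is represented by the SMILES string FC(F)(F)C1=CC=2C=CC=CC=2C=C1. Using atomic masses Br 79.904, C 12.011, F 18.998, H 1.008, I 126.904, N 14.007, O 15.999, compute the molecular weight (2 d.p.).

First, the molecular formula is C11H7F3 (counting implicit H from valence).
  C: 11 × 12.011 = 132.121
  F: 3 × 18.998 = 56.994
  H: 7 × 1.008 = 7.056
Sum: 11×12.011 + 3×18.998 + 7×1.008 = 196.171 → 196.17 g/mol.

196.17 g/mol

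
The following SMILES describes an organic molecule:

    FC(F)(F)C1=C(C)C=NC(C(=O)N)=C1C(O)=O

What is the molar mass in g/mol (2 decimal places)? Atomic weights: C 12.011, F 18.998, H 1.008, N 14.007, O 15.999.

First, the molecular formula is C9H7F3N2O3 (counting implicit H from valence).
  C: 9 × 12.011 = 108.099
  F: 3 × 18.998 = 56.994
  H: 7 × 1.008 = 7.056
  N: 2 × 14.007 = 28.014
  O: 3 × 15.999 = 47.997
Sum: 9×12.011 + 3×18.998 + 7×1.008 + 2×14.007 + 3×15.999 = 248.160 → 248.16 g/mol.

248.16 g/mol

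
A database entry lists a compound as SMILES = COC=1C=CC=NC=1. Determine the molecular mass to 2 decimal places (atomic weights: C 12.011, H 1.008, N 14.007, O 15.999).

109.13 g/mol

First, the molecular formula is C6H7NO (counting implicit H from valence).
  C: 6 × 12.011 = 72.066
  H: 7 × 1.008 = 7.056
  N: 1 × 14.007 = 14.007
  O: 1 × 15.999 = 15.999
Sum: 6×12.011 + 7×1.008 + 1×14.007 + 1×15.999 = 109.128 → 109.13 g/mol.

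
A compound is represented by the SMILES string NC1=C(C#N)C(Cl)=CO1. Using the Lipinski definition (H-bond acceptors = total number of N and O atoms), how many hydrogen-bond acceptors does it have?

3

N atoms: 2; O atoms: 1.
Lipinski HBA = 2 + 1 = 3.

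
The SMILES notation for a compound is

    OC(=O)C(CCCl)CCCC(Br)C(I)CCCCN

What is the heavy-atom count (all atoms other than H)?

19

Every atom symbol written in the SMILES (organic subset) is one heavy atom; implicit H are not written.
Heavy atoms by element → Br:1, C:13, Cl:1, I:1, N:1, O:2.
Total: 19.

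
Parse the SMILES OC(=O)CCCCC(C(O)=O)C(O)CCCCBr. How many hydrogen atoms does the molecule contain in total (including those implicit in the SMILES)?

21

Walk through each heavy atom and fill implicit hydrogens from standard valence (C 4, N 3, O 2, S 2, halogen 1):
  atom 1: O, bond orders sum to 1 (valence 2) → 1 H
  atom 2: C, bond orders sum to 4 (valence 4) → 0 H
  atom 3: O, bond orders sum to 2 (valence 2) → 0 H
  atom 4: C, bond orders sum to 2 (valence 4) → 2 H
  atom 5: C, bond orders sum to 2 (valence 4) → 2 H
  atom 6: C, bond orders sum to 2 (valence 4) → 2 H
  atom 7: C, bond orders sum to 2 (valence 4) → 2 H
  atom 8: C, bond orders sum to 3 (valence 4) → 1 H
  atom 9: C, bond orders sum to 4 (valence 4) → 0 H
  atom 10: O, bond orders sum to 1 (valence 2) → 1 H
  atom 11: O, bond orders sum to 2 (valence 2) → 0 H
  atom 12: C, bond orders sum to 3 (valence 4) → 1 H
  atom 13: O, bond orders sum to 1 (valence 2) → 1 H
  atom 14: C, bond orders sum to 2 (valence 4) → 2 H
  atom 15: C, bond orders sum to 2 (valence 4) → 2 H
  atom 16: C, bond orders sum to 2 (valence 4) → 2 H
  atom 17: C, bond orders sum to 2 (valence 4) → 2 H
  atom 18: Br (halogen, monovalent) → 0 H
Total hydrogens: 21.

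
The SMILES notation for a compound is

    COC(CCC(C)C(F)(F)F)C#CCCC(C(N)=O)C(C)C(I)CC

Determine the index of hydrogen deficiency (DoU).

Molecular formula: C18H29F3INO2.
DoU = (2C + 2 + N − H − X) / 2, where X is the halogen count and O/S are ignored.
    = (2·18 + 2 + 1 − 29 − 4) / 2 = 6 / 2 = 3.

3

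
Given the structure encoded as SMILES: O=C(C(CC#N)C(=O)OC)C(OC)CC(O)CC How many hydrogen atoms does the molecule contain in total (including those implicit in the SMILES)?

19

Walk through each heavy atom and fill implicit hydrogens from standard valence (C 4, N 3, O 2, S 2, halogen 1):
  atom 1: O, bond orders sum to 2 (valence 2) → 0 H
  atom 2: C, bond orders sum to 4 (valence 4) → 0 H
  atom 3: C, bond orders sum to 3 (valence 4) → 1 H
  atom 4: C, bond orders sum to 2 (valence 4) → 2 H
  atom 5: C, bond orders sum to 4 (valence 4) → 0 H
  atom 6: N, bond orders sum to 3 (valence 3) → 0 H
  atom 7: C, bond orders sum to 4 (valence 4) → 0 H
  atom 8: O, bond orders sum to 2 (valence 2) → 0 H
  atom 9: O, bond orders sum to 2 (valence 2) → 0 H
  atom 10: C, bond orders sum to 1 (valence 4) → 3 H
  atom 11: C, bond orders sum to 3 (valence 4) → 1 H
  atom 12: O, bond orders sum to 2 (valence 2) → 0 H
  atom 13: C, bond orders sum to 1 (valence 4) → 3 H
  atom 14: C, bond orders sum to 2 (valence 4) → 2 H
  atom 15: C, bond orders sum to 3 (valence 4) → 1 H
  atom 16: O, bond orders sum to 1 (valence 2) → 1 H
  atom 17: C, bond orders sum to 2 (valence 4) → 2 H
  atom 18: C, bond orders sum to 1 (valence 4) → 3 H
Total hydrogens: 19.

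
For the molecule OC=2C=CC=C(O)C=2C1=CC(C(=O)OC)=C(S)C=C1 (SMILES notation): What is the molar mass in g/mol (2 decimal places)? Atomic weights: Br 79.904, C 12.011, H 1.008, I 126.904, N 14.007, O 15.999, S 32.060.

First, the molecular formula is C14H12O4S (counting implicit H from valence).
  C: 14 × 12.011 = 168.154
  H: 12 × 1.008 = 12.096
  O: 4 × 15.999 = 63.996
  S: 1 × 32.060 = 32.060
Sum: 14×12.011 + 12×1.008 + 4×15.999 + 1×32.060 = 276.306 → 276.31 g/mol.

276.31 g/mol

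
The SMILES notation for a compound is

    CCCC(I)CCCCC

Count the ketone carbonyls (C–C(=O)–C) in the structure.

0

Scan the SMILES for the ketone motif — none present.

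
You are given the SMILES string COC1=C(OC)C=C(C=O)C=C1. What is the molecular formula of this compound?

Walk through each heavy atom and fill implicit hydrogens from standard valence (C 4, N 3, O 2, S 2, halogen 1):
  atom 1: C, bond orders sum to 1 (valence 4) → 3 H
  atom 2: O, bond orders sum to 2 (valence 2) → 0 H
  atom 3: C, bond orders sum to 4 (valence 4) → 0 H
  atom 4: C, bond orders sum to 4 (valence 4) → 0 H
  atom 5: O, bond orders sum to 2 (valence 2) → 0 H
  atom 6: C, bond orders sum to 1 (valence 4) → 3 H
  atom 7: C, bond orders sum to 3 (valence 4) → 1 H
  atom 8: C, bond orders sum to 4 (valence 4) → 0 H
  atom 9: C, bond orders sum to 3 (valence 4) → 1 H
  atom 10: O, bond orders sum to 2 (valence 2) → 0 H
  atom 11: C, bond orders sum to 3 (valence 4) → 1 H
  atom 12: C, bond orders sum to 3 (valence 4) → 1 H
Totals → C:9, H:10, O:3.
In Hill order: C9H10O3.

C9H10O3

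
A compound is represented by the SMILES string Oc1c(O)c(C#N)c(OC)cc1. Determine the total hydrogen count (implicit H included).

7

Walk through each heavy atom and fill implicit hydrogens from standard valence (C 4, N 3, O 2, S 2, halogen 1); for lowercase aromatic atoms, an aromatic c carries 1 H when it has two neighbours and 0 H with three, and aromatic n carries 0 H:
  atom 1: O, bond orders sum to 1 (valence 2) → 1 H
  atom 2: aromatic c, 3 neighbours → 0 H
  atom 3: aromatic c, 3 neighbours → 0 H
  atom 4: O, bond orders sum to 1 (valence 2) → 1 H
  atom 5: aromatic c, 3 neighbours → 0 H
  atom 6: C, bond orders sum to 4 (valence 4) → 0 H
  atom 7: N, bond orders sum to 3 (valence 3) → 0 H
  atom 8: aromatic c, 3 neighbours → 0 H
  atom 9: O, bond orders sum to 2 (valence 2) → 0 H
  atom 10: C, bond orders sum to 1 (valence 4) → 3 H
  atom 11: aromatic c, 2 neighbours → 1 H
  atom 12: aromatic c, 2 neighbours → 1 H
Total hydrogens: 7.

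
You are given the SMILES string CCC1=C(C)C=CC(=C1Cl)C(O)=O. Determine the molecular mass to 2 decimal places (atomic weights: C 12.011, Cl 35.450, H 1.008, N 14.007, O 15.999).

First, the molecular formula is C10H11ClO2 (counting implicit H from valence).
  C: 10 × 12.011 = 120.110
  Cl: 1 × 35.450 = 35.450
  H: 11 × 1.008 = 11.088
  O: 2 × 15.999 = 31.998
Sum: 10×12.011 + 1×35.450 + 11×1.008 + 2×15.999 = 198.646 → 198.65 g/mol.

198.65 g/mol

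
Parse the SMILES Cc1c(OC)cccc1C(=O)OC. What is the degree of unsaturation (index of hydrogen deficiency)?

Molecular formula: C10H12O3.
DoU = (2C + 2 + N − H − X) / 2, where X is the halogen count and O/S are ignored.
    = (2·10 + 2 + 0 − 12 − 0) / 2 = 10 / 2 = 5.

5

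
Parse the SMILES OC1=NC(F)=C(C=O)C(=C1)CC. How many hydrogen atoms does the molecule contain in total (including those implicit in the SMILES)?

8

Walk through each heavy atom and fill implicit hydrogens from standard valence (C 4, N 3, O 2, S 2, halogen 1):
  atom 1: O, bond orders sum to 1 (valence 2) → 1 H
  atom 2: C, bond orders sum to 4 (valence 4) → 0 H
  atom 3: N, bond orders sum to 3 (valence 3) → 0 H
  atom 4: C, bond orders sum to 4 (valence 4) → 0 H
  atom 5: F (halogen, monovalent) → 0 H
  atom 6: C, bond orders sum to 4 (valence 4) → 0 H
  atom 7: C, bond orders sum to 3 (valence 4) → 1 H
  atom 8: O, bond orders sum to 2 (valence 2) → 0 H
  atom 9: C, bond orders sum to 4 (valence 4) → 0 H
  atom 10: C, bond orders sum to 3 (valence 4) → 1 H
  atom 11: C, bond orders sum to 2 (valence 4) → 2 H
  atom 12: C, bond orders sum to 1 (valence 4) → 3 H
Total hydrogens: 8.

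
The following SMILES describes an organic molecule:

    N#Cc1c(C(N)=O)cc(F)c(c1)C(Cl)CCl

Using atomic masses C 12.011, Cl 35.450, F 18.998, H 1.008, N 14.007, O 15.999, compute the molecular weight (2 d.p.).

First, the molecular formula is C10H7Cl2FN2O (counting implicit H from valence).
  C: 10 × 12.011 = 120.110
  Cl: 2 × 35.450 = 70.900
  F: 1 × 18.998 = 18.998
  H: 7 × 1.008 = 7.056
  N: 2 × 14.007 = 28.014
  O: 1 × 15.999 = 15.999
Sum: 10×12.011 + 2×35.450 + 1×18.998 + 7×1.008 + 2×14.007 + 1×15.999 = 261.077 → 261.08 g/mol.

261.08 g/mol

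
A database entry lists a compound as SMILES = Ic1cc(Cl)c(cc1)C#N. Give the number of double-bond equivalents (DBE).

Molecular formula: C7H3ClIN.
DoU = (2C + 2 + N − H − X) / 2, where X is the halogen count and O/S are ignored.
    = (2·7 + 2 + 1 − 3 − 2) / 2 = 12 / 2 = 6.

6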